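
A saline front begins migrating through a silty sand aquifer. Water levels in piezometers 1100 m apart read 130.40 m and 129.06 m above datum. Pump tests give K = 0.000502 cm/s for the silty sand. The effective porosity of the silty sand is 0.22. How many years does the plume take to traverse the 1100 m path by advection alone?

1250

Convert K: 0.000502 cm/s × 864 = 0.4337 m/day.
Hydraulic gradient i = (130.40 − 129.06) / 1100 = 1.34 / 1100 = 0.001218.
Darcy flux q = K · i = 0.4337 × 0.001218 = 0.0005284 m/day.
Seepage velocity v = q / n_e = 0.0005284 / 0.22 = 0.002402 m/day.
Travel time t = L / v = 1100 / 0.002402 = 4.580e+05 days = 1254 years.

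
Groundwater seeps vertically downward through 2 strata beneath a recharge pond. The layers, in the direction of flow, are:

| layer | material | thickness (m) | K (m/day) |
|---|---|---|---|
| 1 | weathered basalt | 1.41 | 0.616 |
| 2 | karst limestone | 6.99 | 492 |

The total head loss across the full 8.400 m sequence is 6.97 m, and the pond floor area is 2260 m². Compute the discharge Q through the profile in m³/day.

Flow is perpendicular to layering, so the layers act in series and the equivalent K is the thickness-weighted harmonic mean.
Total thickness L = 1.41 + 6.99 = 8.400 m.
Σ(b_i/K_i) = 1.41/0.616 + 6.99/492 = 2.303 d.
K_eq = L / Σ(b_i/K_i) = 8.400 / 2.303 = 3.647 m/day.
Q = K_eq · A · (Δh/L) = 3.647 × 2260 × (6.97/8.400) = 6839 m³/day.

6840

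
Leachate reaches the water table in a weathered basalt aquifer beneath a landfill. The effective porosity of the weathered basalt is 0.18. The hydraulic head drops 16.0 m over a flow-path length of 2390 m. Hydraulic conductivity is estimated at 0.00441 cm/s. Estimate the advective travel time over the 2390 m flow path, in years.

Convert K: 0.00441 cm/s × 864 = 3.810 m/day.
Hydraulic gradient i = Δh / L = 16.0 / 2390 = 0.006695.
Darcy flux q = K · i = 3.810 × 0.006695 = 0.02551 m/day.
Seepage velocity v = q / n_e = 0.02551 / 0.18 = 0.1417 m/day.
Travel time t = L / v = 2390 / 0.1417 = 16865 days = 46.17 years.

46.2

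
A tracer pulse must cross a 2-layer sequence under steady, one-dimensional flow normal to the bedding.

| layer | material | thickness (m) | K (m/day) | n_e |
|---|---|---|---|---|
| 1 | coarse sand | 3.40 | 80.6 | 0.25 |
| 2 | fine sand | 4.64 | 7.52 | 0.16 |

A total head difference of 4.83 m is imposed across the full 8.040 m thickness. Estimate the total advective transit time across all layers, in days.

With flow normal to the layers, continuity requires the same specific discharge q through every layer.
Σ(b_i/K_i) = 3.40/80.6 + 4.64/7.52 = 0.6592 d.
q = Δh / Σ(b_i/K_i) = 4.83 / 0.6592 = 7.327 m/day.
In each layer the seepage velocity is v_i = q/n_i, so the layer transit time is t_i = b_i·n_i / q:
  layer 1 (coarse sand): t_1 = 3.40 × 0.25 / 7.327 = 0.1160 d
  layer 2 (fine sand): t_2 = 4.64 × 0.16 / 7.327 = 0.1013 d
Total t = Σ t_i = 0.2173 days.

0.217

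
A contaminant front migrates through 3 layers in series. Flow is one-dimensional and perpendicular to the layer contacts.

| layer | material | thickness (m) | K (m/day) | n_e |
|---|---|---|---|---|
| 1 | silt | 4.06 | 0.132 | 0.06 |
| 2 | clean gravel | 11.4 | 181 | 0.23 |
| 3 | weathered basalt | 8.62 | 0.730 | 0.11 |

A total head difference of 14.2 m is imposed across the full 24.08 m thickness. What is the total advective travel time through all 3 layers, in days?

With flow normal to the layers, continuity requires the same specific discharge q through every layer.
Σ(b_i/K_i) = 4.06/0.132 + 11.4/181 + 8.62/0.730 = 42.63 d.
q = Δh / Σ(b_i/K_i) = 14.2 / 42.63 = 0.3331 m/day.
In each layer the seepage velocity is v_i = q/n_i, so the layer transit time is t_i = b_i·n_i / q:
  layer 1 (silt): t_1 = 4.06 × 0.06 / 0.3331 = 0.7313 d
  layer 2 (clean gravel): t_2 = 11.4 × 0.23 / 0.3331 = 7.871 d
  layer 3 (weathered basalt): t_3 = 8.62 × 0.11 / 0.3331 = 2.847 d
Total t = Σ t_i = 11.45 days.

11.4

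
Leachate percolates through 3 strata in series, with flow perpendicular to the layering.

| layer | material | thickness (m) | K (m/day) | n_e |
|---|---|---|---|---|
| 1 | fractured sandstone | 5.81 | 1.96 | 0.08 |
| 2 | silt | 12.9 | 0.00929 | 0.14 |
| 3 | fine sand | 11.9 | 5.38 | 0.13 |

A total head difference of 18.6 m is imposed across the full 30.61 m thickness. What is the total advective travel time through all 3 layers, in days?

With flow normal to the layers, continuity requires the same specific discharge q through every layer.
Σ(b_i/K_i) = 5.81/1.96 + 12.9/0.00929 + 11.9/5.38 = 1394 d.
q = Δh / Σ(b_i/K_i) = 18.6 / 1394 = 0.01335 m/day.
In each layer the seepage velocity is v_i = q/n_i, so the layer transit time is t_i = b_i·n_i / q:
  layer 1 (fractured sandstone): t_1 = 5.81 × 0.08 / 0.01335 = 34.83 d
  layer 2 (silt): t_2 = 12.9 × 0.14 / 0.01335 = 135.3 d
  layer 3 (fine sand): t_3 = 11.9 × 0.13 / 0.01335 = 115.9 d
Total t = Σ t_i = 286.1 days.

286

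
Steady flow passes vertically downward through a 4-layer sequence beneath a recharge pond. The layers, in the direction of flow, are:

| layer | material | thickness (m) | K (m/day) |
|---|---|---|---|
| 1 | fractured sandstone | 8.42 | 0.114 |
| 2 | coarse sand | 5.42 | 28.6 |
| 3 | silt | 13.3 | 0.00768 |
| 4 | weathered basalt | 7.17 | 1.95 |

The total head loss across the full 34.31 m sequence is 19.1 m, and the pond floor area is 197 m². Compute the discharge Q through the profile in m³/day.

2.08

Flow is perpendicular to layering, so the layers act in series and the equivalent K is the thickness-weighted harmonic mean.
Total thickness L = 8.42 + 5.42 + 13.3 + 7.17 = 34.31 m.
Σ(b_i/K_i) = 8.42/0.114 + 5.42/28.6 + 13.3/0.00768 + 7.17/1.95 = 1809 d.
K_eq = L / Σ(b_i/K_i) = 34.31 / 1809 = 0.01896 m/day.
Q = K_eq · A · (Δh/L) = 0.01896 × 197 × (19.1/34.31) = 2.079 m³/day.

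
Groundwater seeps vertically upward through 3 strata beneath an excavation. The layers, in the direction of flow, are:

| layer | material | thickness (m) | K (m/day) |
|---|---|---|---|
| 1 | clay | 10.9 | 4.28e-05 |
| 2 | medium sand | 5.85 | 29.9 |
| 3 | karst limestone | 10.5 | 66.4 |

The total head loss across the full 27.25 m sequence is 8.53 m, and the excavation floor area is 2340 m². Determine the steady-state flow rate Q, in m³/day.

Flow is perpendicular to layering, so the layers act in series and the equivalent K is the thickness-weighted harmonic mean.
Total thickness L = 10.9 + 5.85 + 10.5 = 27.25 m.
Σ(b_i/K_i) = 10.9/4.28e-05 + 5.85/29.9 + 10.5/66.4 = 2.547e+05 d.
K_eq = L / Σ(b_i/K_i) = 27.25 / 2.547e+05 = 0.0001070 m/day.
Q = K_eq · A · (Δh/L) = 0.0001070 × 2340 × (8.53/27.25) = 0.07838 m³/day.

0.0784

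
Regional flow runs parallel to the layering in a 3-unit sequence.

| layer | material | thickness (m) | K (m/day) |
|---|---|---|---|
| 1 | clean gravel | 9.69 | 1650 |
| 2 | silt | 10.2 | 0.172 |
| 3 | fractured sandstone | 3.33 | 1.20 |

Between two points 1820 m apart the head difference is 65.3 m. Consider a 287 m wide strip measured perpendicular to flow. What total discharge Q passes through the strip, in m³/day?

Flow is parallel to layering, so each bed carries its own Darcy discharge and the transmissivities add.
Σ(K_i·b_i) = 1650×9.69 + 0.172×10.2 + 1.20×3.33 = 15994 m²/day.
Hydraulic gradient i = Δh / L = 65.3 / 1820 = 0.03588.
Q = Σ(K_i·b_i) · W · i = 15994 × 287 × 0.03588 = 1.647e+05 m³/day.

165000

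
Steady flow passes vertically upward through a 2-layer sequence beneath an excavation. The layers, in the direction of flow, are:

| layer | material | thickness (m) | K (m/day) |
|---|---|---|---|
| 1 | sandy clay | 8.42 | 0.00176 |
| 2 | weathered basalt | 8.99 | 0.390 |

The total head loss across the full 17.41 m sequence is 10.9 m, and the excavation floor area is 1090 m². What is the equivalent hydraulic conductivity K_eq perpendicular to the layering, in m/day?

Flow is perpendicular to layering, so the layers act in series and the equivalent K is the thickness-weighted harmonic mean.
Total thickness L = 8.42 + 8.99 = 17.41 m.
Σ(b_i/K_i) = 8.42/0.00176 + 8.99/0.390 = 4807 d.
K_eq = L / Σ(b_i/K_i) = 17.41 / 4807 = 0.003622 m/day.

0.00362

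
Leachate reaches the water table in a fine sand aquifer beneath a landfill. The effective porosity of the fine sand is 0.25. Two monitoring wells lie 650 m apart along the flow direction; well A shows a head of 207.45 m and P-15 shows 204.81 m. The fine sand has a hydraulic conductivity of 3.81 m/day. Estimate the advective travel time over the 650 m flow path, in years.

28.8

Hydraulic gradient i = (207.45 − 204.81) / 650 = 2.64 / 650 = 0.004062.
Darcy flux q = K · i = 3.810 × 0.004062 = 0.01547 m/day.
Seepage velocity v = q / n_e = 0.01547 / 0.25 = 0.06190 m/day.
Travel time t = L / v = 650 / 0.06190 = 10501 days = 28.75 years.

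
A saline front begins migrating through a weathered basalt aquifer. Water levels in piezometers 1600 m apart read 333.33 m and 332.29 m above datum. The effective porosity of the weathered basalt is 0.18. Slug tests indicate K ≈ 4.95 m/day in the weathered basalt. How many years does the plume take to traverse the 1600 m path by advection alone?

245

Hydraulic gradient i = (333.33 − 332.29) / 1600 = 1.04 / 1600 = 0.0006500.
Darcy flux q = K · i = 4.950 × 0.0006500 = 0.003217 m/day.
Seepage velocity v = q / n_e = 0.003217 / 0.18 = 0.01787 m/day.
Travel time t = L / v = 1600 / 0.01787 = 89510 days = 245.1 years.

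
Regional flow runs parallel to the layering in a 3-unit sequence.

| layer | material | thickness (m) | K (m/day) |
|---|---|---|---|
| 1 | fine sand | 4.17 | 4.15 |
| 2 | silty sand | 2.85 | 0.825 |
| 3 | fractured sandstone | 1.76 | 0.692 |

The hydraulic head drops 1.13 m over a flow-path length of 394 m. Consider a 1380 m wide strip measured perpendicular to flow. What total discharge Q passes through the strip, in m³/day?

82.6

Flow is parallel to layering, so each bed carries its own Darcy discharge and the transmissivities add.
Σ(K_i·b_i) = 4.15×4.17 + 0.825×2.85 + 0.692×1.76 = 20.87 m²/day.
Hydraulic gradient i = Δh / L = 1.13 / 394 = 0.002868.
Q = Σ(K_i·b_i) · W · i = 20.87 × 1380 × 0.002868 = 82.62 m³/day.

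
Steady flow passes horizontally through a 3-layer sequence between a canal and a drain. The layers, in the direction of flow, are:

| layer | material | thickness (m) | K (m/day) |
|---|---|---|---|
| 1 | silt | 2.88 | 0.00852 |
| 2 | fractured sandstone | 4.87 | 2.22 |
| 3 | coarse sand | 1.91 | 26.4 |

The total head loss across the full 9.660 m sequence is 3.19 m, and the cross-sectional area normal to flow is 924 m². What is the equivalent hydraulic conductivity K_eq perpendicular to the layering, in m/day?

Flow is perpendicular to layering, so the layers act in series and the equivalent K is the thickness-weighted harmonic mean.
Total thickness L = 2.88 + 4.87 + 1.91 = 9.660 m.
Σ(b_i/K_i) = 2.88/0.00852 + 4.87/2.22 + 1.91/26.4 = 340.3 d.
K_eq = L / Σ(b_i/K_i) = 9.660 / 340.3 = 0.02839 m/day.

0.0284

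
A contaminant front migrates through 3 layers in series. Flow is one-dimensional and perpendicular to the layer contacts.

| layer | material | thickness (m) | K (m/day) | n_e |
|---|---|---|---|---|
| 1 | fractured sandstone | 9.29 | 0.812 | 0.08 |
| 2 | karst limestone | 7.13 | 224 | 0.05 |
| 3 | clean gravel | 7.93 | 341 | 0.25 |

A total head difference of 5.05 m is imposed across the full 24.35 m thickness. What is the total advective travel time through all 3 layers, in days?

7.02

With flow normal to the layers, continuity requires the same specific discharge q through every layer.
Σ(b_i/K_i) = 9.29/0.812 + 7.13/224 + 7.93/341 = 11.50 d.
q = Δh / Σ(b_i/K_i) = 5.05 / 11.50 = 0.4393 m/day.
In each layer the seepage velocity is v_i = q/n_i, so the layer transit time is t_i = b_i·n_i / q:
  layer 1 (fractured sandstone): t_1 = 9.29 × 0.08 / 0.4393 = 1.692 d
  layer 2 (karst limestone): t_2 = 7.13 × 0.05 / 0.4393 = 0.8115 d
  layer 3 (clean gravel): t_3 = 7.93 × 0.25 / 0.4393 = 4.513 d
Total t = Σ t_i = 7.016 days.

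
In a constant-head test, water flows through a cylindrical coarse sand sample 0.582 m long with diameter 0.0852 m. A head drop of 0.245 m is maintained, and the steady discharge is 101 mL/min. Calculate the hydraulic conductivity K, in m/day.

Cross-sectional area A = π·(d/2)² = π × (0.0852/2)² = 0.005701 m².
Convert discharge: 101 mL/min = 1.683e-06 m³/s.
Darcy's law rearranged: K = Q·L / (A·Δh) = 1.683e-06 × 0.582 / (0.005701 × 0.245) = 0.0007014 m/s = 60.60 m/day.

60.6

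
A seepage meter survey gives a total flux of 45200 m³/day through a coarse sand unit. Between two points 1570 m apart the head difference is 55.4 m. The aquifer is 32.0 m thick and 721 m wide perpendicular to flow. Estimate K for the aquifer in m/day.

55.5

Cross-sectional area A = 721 × 32.0 = 23072 m².
Hydraulic gradient i = Δh / L = 55.4 / 1570 = 0.03529.
From Q = K·A·i, K = Q / (A·i) = 45200 / (23072 × 0.03529) = 55.52 m/day.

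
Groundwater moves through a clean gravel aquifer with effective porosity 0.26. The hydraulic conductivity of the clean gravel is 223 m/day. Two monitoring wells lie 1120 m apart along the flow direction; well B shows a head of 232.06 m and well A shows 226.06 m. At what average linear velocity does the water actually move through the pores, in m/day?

Hydraulic gradient i = (232.06 − 226.06) / 1120 = 6 / 1120 = 0.005357.
Darcy flux q = K · i = 223.0 × 0.005357 = 1.195 m/day.
Seepage velocity v = q / n_e = 1.195 / 0.26 = 4.595 m/day.

4.59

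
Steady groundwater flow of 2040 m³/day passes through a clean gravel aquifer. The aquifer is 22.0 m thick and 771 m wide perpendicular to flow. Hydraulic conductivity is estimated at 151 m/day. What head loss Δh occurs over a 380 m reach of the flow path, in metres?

Cross-sectional area A = 771 × 22.0 = 16962 m².
From Q = K·A·i, i = Q / (K·A) = 2040 / (151.0 × 16962) = 0.0007965.
Head loss Δh = i · L = 0.0007965 × 380 = 0.3027 m.

0.303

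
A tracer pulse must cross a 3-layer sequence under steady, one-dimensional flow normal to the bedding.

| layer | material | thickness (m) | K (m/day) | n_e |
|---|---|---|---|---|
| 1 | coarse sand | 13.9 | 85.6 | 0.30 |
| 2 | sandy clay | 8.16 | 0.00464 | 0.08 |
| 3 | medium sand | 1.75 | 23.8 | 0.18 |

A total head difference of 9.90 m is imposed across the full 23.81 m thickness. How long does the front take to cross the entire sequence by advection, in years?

With flow normal to the layers, continuity requires the same specific discharge q through every layer.
Σ(b_i/K_i) = 13.9/85.6 + 8.16/0.00464 + 1.75/23.8 = 1759 d.
q = Δh / Σ(b_i/K_i) = 9.90 / 1759 = 0.005629 m/day.
In each layer the seepage velocity is v_i = q/n_i, so the layer transit time is t_i = b_i·n_i / q:
  layer 1 (coarse sand): t_1 = 13.9 × 0.30 / 0.005629 = 740.9 d
  layer 2 (sandy clay): t_2 = 8.16 × 0.08 / 0.005629 = 116.0 d
  layer 3 (medium sand): t_3 = 1.75 × 0.18 / 0.005629 = 55.96 d
Total t = Σ t_i = 912.8 days = 2.499 years.

2.50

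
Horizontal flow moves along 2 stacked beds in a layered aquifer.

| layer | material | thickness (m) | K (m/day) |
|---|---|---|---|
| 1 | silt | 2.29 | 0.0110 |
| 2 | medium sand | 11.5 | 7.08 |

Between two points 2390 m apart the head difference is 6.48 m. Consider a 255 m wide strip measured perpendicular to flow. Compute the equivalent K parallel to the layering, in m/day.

Flow is parallel to layering, so each bed carries its own Darcy discharge and the transmissivities add.
Σ(K_i·b_i) = 0.0110×2.29 + 7.08×11.5 = 81.45 m²/day.
Total thickness b = 13.79 m, so K_eq = Σ(K_i·b_i)/b = 5.906 m/day.

5.91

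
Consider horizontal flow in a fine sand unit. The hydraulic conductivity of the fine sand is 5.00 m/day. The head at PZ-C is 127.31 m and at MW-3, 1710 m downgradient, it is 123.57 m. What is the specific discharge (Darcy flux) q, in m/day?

0.0109

Hydraulic gradient i = (127.31 − 123.57) / 1710 = 3.74 / 1710 = 0.002187.
Specific discharge q = K · i = 5.000 × 0.002187 = 0.01094 m/day.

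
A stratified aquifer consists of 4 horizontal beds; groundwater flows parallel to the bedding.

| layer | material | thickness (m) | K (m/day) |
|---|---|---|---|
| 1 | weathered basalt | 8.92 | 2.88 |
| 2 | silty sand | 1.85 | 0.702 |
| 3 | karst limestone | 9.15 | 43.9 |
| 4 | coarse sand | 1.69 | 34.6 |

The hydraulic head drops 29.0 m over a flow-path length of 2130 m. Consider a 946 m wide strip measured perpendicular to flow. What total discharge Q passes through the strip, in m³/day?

6270

Flow is parallel to layering, so each bed carries its own Darcy discharge and the transmissivities add.
Σ(K_i·b_i) = 2.88×8.92 + 0.702×1.85 + 43.9×9.15 + 34.6×1.69 = 487.1 m²/day.
Hydraulic gradient i = Δh / L = 29.0 / 2130 = 0.01362.
Q = Σ(K_i·b_i) · W · i = 487.1 × 946 × 0.01362 = 6274 m³/day.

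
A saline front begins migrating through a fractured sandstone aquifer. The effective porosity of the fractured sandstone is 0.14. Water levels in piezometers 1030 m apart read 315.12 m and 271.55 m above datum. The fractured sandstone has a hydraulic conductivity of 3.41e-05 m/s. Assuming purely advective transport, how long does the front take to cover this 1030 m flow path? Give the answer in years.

Convert K: 3.41e-05 m/s × 86400 = 2.946 m/day.
Hydraulic gradient i = (315.12 − 271.55) / 1030 = 43.57 / 1030 = 0.04230.
Darcy flux q = K · i = 2.946 × 0.04230 = 0.1246 m/day.
Seepage velocity v = q / n_e = 0.1246 / 0.14 = 0.8902 m/day.
Travel time t = L / v = 1030 / 0.8902 = 1157 days = 3.168 years.

3.17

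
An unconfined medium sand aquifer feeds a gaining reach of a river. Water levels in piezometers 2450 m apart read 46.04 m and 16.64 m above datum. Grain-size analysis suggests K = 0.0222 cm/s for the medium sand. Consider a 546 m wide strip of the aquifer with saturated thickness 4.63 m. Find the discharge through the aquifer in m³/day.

Convert K: 0.0222 cm/s × 864 = 19.18 m/day.
Cross-sectional area A = 546 × 4.63 = 2528 m².
Hydraulic gradient i = (46.04 − 16.64) / 2450 = 29.4 / 2450 = 0.01200.
Darcy's law: Q = K · A · i = 19.18 × 2528 × 0.01200 = 581.9 m³/day.

582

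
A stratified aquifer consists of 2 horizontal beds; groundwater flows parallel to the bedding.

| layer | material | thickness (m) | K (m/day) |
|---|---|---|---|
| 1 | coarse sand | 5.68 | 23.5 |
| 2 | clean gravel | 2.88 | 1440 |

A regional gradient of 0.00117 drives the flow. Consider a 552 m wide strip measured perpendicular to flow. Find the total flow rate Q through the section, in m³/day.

2760

Flow is parallel to layering, so each bed carries its own Darcy discharge and the transmissivities add.
Σ(K_i·b_i) = 23.5×5.68 + 1440×2.88 = 4281 m²/day.
Hydraulic gradient i = 0.00117.
Q = Σ(K_i·b_i) · W · i = 4281 × 552 × 0.001170 = 2765 m³/day.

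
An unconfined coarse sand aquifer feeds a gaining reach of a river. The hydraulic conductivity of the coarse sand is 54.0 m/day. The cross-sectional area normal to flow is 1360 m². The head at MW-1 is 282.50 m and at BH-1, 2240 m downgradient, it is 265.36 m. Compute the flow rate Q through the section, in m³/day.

Hydraulic gradient i = (282.50 − 265.36) / 2240 = 17.14 / 2240 = 0.007652.
Darcy's law: Q = K · A · i = 54.00 × 1360 × 0.007652 = 561.9 m³/day.

562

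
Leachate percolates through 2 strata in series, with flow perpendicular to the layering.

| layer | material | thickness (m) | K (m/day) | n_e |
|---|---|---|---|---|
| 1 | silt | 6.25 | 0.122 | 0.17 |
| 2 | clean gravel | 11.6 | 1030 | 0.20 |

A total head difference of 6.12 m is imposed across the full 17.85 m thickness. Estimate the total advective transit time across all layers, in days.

With flow normal to the layers, continuity requires the same specific discharge q through every layer.
Σ(b_i/K_i) = 6.25/0.122 + 11.6/1030 = 51.24 d.
q = Δh / Σ(b_i/K_i) = 6.12 / 51.24 = 0.1194 m/day.
In each layer the seepage velocity is v_i = q/n_i, so the layer transit time is t_i = b_i·n_i / q:
  layer 1 (silt): t_1 = 6.25 × 0.17 / 0.1194 = 8.896 d
  layer 2 (clean gravel): t_2 = 11.6 × 0.20 / 0.1194 = 19.42 d
Total t = Σ t_i = 28.32 days.

28.3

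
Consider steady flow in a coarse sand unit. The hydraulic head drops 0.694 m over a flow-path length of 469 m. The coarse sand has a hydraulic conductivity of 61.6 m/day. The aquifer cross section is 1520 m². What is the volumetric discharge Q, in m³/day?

139

Hydraulic gradient i = Δh / L = 0.694 / 469 = 0.001480.
Darcy's law: Q = K · A · i = 61.60 × 1520 × 0.001480 = 138.6 m³/day.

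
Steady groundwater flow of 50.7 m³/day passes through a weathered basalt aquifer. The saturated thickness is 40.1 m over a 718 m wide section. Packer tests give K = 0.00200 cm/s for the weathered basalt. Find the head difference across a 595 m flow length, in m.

Convert K: 0.00200 cm/s × 864 = 1.728 m/day.
Cross-sectional area A = 718 × 40.1 = 28792 m².
From Q = K·A·i, i = Q / (K·A) = 50.7 / (1.728 × 28792) = 0.001019.
Head loss Δh = i · L = 0.001019 × 595 = 0.6063 m.

0.606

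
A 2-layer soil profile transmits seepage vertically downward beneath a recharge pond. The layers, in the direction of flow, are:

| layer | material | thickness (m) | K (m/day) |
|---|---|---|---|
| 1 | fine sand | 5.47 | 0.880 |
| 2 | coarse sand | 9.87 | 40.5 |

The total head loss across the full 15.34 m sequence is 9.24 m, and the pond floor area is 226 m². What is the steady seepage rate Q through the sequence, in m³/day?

323

Flow is perpendicular to layering, so the layers act in series and the equivalent K is the thickness-weighted harmonic mean.
Total thickness L = 5.47 + 9.87 = 15.34 m.
Σ(b_i/K_i) = 5.47/0.880 + 9.87/40.5 = 6.460 d.
K_eq = L / Σ(b_i/K_i) = 15.34 / 6.460 = 2.375 m/day.
Q = K_eq · A · (Δh/L) = 2.375 × 226 × (9.24/15.34) = 323.3 m³/day.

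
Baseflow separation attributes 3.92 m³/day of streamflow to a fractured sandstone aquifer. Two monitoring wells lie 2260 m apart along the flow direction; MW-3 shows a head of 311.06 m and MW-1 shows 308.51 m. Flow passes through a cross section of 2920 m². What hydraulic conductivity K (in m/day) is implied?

1.19

Hydraulic gradient i = (311.06 − 308.51) / 2260 = 2.55 / 2260 = 0.001128.
From Q = K·A·i, K = Q / (A·i) = 3.92 / (2920 × 0.001128) = 1.190 m/day.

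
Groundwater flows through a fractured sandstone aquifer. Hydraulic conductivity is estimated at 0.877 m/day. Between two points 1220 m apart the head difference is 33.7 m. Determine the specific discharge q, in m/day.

0.0242

Hydraulic gradient i = Δh / L = 33.7 / 1220 = 0.02762.
Specific discharge q = K · i = 0.8770 × 0.02762 = 0.02423 m/day.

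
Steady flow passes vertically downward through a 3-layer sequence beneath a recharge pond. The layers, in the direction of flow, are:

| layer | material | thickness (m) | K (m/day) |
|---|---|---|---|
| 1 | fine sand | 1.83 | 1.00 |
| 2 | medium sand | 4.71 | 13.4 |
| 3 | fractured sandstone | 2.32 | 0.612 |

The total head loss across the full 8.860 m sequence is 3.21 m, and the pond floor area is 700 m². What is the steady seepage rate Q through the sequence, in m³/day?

Flow is perpendicular to layering, so the layers act in series and the equivalent K is the thickness-weighted harmonic mean.
Total thickness L = 1.83 + 4.71 + 2.32 = 8.860 m.
Σ(b_i/K_i) = 1.83/1.00 + 4.71/13.4 + 2.32/0.612 = 5.972 d.
K_eq = L / Σ(b_i/K_i) = 8.860 / 5.972 = 1.484 m/day.
Q = K_eq · A · (Δh/L) = 1.484 × 700 × (3.21/8.860) = 376.2 m³/day.

376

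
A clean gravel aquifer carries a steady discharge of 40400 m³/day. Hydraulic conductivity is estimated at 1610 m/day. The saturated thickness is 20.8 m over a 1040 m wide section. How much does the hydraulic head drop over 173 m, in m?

0.201

Cross-sectional area A = 1040 × 20.8 = 21632 m².
From Q = K·A·i, i = Q / (K·A) = 40400 / (1610 × 21632) = 0.001160.
Head loss Δh = i · L = 0.001160 × 173 = 0.2007 m.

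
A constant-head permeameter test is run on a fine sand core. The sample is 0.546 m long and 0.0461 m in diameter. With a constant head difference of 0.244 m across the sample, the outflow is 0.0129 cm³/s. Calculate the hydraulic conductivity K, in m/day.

Cross-sectional area A = π·(d/2)² = π × (0.0461/2)² = 0.001669 m².
Convert discharge: 0.0129 cm³/s = 1.290e-08 m³/s.
Darcy's law rearranged: K = Q·L / (A·Δh) = 1.290e-08 × 0.546 / (0.001669 × 0.244) = 1.729e-05 m/s = 1.494 m/day.

1.49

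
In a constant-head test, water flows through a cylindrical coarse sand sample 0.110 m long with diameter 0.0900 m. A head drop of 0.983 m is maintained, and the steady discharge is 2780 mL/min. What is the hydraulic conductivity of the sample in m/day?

Cross-sectional area A = π·(d/2)² = π × (0.0900/2)² = 0.006362 m².
Convert discharge: 2780 mL/min = 4.633e-05 m³/s.
Darcy's law rearranged: K = Q·L / (A·Δh) = 4.633e-05 × 0.110 / (0.006362 × 0.983) = 0.0008150 m/s = 70.42 m/day.

70.4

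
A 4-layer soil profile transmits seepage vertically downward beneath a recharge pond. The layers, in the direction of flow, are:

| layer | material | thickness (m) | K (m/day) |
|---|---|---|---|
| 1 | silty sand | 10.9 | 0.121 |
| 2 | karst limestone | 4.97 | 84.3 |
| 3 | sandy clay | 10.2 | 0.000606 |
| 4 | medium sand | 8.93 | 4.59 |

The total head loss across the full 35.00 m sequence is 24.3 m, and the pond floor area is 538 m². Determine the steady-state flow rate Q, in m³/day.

Flow is perpendicular to layering, so the layers act in series and the equivalent K is the thickness-weighted harmonic mean.
Total thickness L = 10.9 + 4.97 + 10.2 + 8.93 = 35.00 m.
Σ(b_i/K_i) = 10.9/0.121 + 4.97/84.3 + 10.2/0.000606 + 8.93/4.59 = 16924 d.
K_eq = L / Σ(b_i/K_i) = 35.00 / 16924 = 0.002068 m/day.
Q = K_eq · A · (Δh/L) = 0.002068 × 538 × (24.3/35.00) = 0.7725 m³/day.

0.772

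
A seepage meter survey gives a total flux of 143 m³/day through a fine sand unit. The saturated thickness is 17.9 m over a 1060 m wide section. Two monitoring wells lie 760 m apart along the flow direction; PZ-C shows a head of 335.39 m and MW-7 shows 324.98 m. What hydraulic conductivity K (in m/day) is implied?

Cross-sectional area A = 1060 × 17.9 = 18974 m².
Hydraulic gradient i = (335.39 − 324.98) / 760 = 10.41 / 760 = 0.01370.
From Q = K·A·i, K = Q / (A·i) = 143 / (18974 × 0.01370) = 0.5502 m/day.

0.550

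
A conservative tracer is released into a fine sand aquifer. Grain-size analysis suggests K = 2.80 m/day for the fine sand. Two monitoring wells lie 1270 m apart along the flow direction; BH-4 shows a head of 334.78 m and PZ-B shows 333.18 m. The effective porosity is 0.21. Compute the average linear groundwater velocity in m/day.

Hydraulic gradient i = (334.78 − 333.18) / 1270 = 1.6 / 1270 = 0.001260.
Darcy flux q = K · i = 2.800 × 0.001260 = 0.003528 m/day.
Seepage velocity v = q / n_e = 0.003528 / 0.21 = 0.01680 m/day.

0.0168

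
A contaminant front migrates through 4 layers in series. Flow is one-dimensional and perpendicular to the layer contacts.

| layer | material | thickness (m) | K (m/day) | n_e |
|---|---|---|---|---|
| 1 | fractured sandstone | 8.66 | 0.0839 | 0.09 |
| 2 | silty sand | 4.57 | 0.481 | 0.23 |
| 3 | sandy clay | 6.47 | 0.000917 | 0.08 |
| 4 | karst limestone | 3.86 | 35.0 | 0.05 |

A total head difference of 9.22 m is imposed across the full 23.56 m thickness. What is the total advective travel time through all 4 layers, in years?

With flow normal to the layers, continuity requires the same specific discharge q through every layer.
Σ(b_i/K_i) = 8.66/0.0839 + 4.57/0.481 + 6.47/0.000917 + 3.86/35.0 = 7168 d.
q = Δh / Σ(b_i/K_i) = 9.22 / 7168 = 0.001286 m/day.
In each layer the seepage velocity is v_i = q/n_i, so the layer transit time is t_i = b_i·n_i / q:
  layer 1 (fractured sandstone): t_1 = 8.66 × 0.09 / 0.001286 = 606.0 d
  layer 2 (silty sand): t_2 = 4.57 × 0.23 / 0.001286 = 817.2 d
  layer 3 (sandy clay): t_3 = 6.47 × 0.08 / 0.001286 = 402.4 d
  layer 4 (karst limestone): t_4 = 3.86 × 0.05 / 0.001286 = 150.1 d
Total t = Σ t_i = 1976 days = 5.409 years.

5.41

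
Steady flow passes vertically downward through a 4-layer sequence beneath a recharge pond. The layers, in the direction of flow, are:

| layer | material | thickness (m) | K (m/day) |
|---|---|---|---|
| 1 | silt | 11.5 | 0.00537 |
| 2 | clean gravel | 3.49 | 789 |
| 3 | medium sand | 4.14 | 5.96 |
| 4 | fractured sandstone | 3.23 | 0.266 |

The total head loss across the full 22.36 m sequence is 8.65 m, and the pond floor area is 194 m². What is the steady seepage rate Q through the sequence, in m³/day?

0.779

Flow is perpendicular to layering, so the layers act in series and the equivalent K is the thickness-weighted harmonic mean.
Total thickness L = 11.5 + 3.49 + 4.14 + 3.23 = 22.36 m.
Σ(b_i/K_i) = 11.5/0.00537 + 3.49/789 + 4.14/5.96 + 3.23/0.266 = 2154 d.
K_eq = L / Σ(b_i/K_i) = 22.36 / 2154 = 0.01038 m/day.
Q = K_eq · A · (Δh/L) = 0.01038 × 194 × (8.65/22.36) = 0.7789 m³/day.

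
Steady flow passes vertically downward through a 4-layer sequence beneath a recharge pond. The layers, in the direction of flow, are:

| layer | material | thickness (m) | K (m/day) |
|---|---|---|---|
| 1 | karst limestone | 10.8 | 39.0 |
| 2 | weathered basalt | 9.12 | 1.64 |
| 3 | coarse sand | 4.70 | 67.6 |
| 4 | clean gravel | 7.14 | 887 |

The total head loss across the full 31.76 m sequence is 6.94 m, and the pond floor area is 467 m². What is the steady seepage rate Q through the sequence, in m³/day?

Flow is perpendicular to layering, so the layers act in series and the equivalent K is the thickness-weighted harmonic mean.
Total thickness L = 10.8 + 9.12 + 4.70 + 7.14 = 31.76 m.
Σ(b_i/K_i) = 10.8/39.0 + 9.12/1.64 + 4.70/67.6 + 7.14/887 = 5.915 d.
K_eq = L / Σ(b_i/K_i) = 31.76 / 5.915 = 5.369 m/day.
Q = K_eq · A · (Δh/L) = 5.369 × 467 × (6.94/31.76) = 547.9 m³/day.

548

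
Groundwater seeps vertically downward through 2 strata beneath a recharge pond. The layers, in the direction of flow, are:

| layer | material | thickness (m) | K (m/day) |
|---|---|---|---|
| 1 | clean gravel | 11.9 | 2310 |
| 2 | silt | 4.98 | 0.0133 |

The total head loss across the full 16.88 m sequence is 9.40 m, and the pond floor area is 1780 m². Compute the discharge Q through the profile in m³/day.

44.7

Flow is perpendicular to layering, so the layers act in series and the equivalent K is the thickness-weighted harmonic mean.
Total thickness L = 11.9 + 4.98 = 16.88 m.
Σ(b_i/K_i) = 11.9/2310 + 4.98/0.0133 = 374.4 d.
K_eq = L / Σ(b_i/K_i) = 16.88 / 374.4 = 0.04508 m/day.
Q = K_eq · A · (Δh/L) = 0.04508 × 1780 × (9.40/16.88) = 44.69 m³/day.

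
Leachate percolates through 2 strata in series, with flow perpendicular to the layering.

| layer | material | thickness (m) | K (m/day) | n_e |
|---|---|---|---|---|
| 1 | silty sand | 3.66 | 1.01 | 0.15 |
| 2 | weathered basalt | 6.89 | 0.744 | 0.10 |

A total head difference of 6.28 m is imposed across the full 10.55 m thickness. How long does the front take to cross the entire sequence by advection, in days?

With flow normal to the layers, continuity requires the same specific discharge q through every layer.
Σ(b_i/K_i) = 3.66/1.01 + 6.89/0.744 = 12.88 d.
q = Δh / Σ(b_i/K_i) = 6.28 / 12.88 = 0.4874 m/day.
In each layer the seepage velocity is v_i = q/n_i, so the layer transit time is t_i = b_i·n_i / q:
  layer 1 (silty sand): t_1 = 3.66 × 0.15 / 0.4874 = 1.126 d
  layer 2 (weathered basalt): t_2 = 6.89 × 0.10 / 0.4874 = 1.414 d
Total t = Σ t_i = 2.540 days.

2.54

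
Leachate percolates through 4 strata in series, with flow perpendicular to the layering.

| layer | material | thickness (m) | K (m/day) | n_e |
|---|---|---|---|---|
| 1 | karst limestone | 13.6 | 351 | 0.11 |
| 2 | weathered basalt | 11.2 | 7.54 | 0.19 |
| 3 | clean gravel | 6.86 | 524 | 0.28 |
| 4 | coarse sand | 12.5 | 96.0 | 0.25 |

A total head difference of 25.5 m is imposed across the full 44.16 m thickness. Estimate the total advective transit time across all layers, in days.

With flow normal to the layers, continuity requires the same specific discharge q through every layer.
Σ(b_i/K_i) = 13.6/351 + 11.2/7.54 + 6.86/524 + 12.5/96.0 = 1.667 d.
q = Δh / Σ(b_i/K_i) = 25.5 / 1.667 = 15.29 m/day.
In each layer the seepage velocity is v_i = q/n_i, so the layer transit time is t_i = b_i·n_i / q:
  layer 1 (karst limestone): t_1 = 13.6 × 0.11 / 15.29 = 0.09782 d
  layer 2 (weathered basalt): t_2 = 11.2 × 0.19 / 15.29 = 0.1392 d
  layer 3 (clean gravel): t_3 = 6.86 × 0.28 / 15.29 = 0.1256 d
  layer 4 (coarse sand): t_4 = 12.5 × 0.25 / 15.29 = 0.2043 d
Total t = Σ t_i = 0.5669 days.

0.567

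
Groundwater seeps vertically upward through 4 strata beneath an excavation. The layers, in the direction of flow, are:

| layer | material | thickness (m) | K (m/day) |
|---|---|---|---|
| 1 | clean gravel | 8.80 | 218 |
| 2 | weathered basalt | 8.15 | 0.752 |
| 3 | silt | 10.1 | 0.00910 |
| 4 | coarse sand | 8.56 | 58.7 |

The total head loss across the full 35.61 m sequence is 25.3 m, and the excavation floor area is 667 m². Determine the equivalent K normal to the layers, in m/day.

0.0318

Flow is perpendicular to layering, so the layers act in series and the equivalent K is the thickness-weighted harmonic mean.
Total thickness L = 8.80 + 8.15 + 10.1 + 8.56 = 35.61 m.
Σ(b_i/K_i) = 8.80/218 + 8.15/0.752 + 10.1/0.00910 + 8.56/58.7 = 1121 d.
K_eq = L / Σ(b_i/K_i) = 35.61 / 1121 = 0.03177 m/day.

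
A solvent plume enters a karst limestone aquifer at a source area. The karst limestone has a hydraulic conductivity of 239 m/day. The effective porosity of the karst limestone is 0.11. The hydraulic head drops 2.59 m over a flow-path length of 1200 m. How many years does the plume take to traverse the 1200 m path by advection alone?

Hydraulic gradient i = Δh / L = 2.59 / 1200 = 0.002158.
Darcy flux q = K · i = 239.0 × 0.002158 = 0.5158 m/day.
Seepage velocity v = q / n_e = 0.5158 / 0.11 = 4.689 m/day.
Travel time t = L / v = 1200 / 4.689 = 255.9 days = 0.7006 years.

0.701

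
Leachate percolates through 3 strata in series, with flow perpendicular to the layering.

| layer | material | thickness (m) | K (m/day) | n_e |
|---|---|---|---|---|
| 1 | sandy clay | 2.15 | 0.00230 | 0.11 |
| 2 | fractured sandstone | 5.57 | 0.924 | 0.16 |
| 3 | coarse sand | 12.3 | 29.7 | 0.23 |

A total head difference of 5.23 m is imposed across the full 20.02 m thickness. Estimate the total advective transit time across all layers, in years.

1.95

With flow normal to the layers, continuity requires the same specific discharge q through every layer.
Σ(b_i/K_i) = 2.15/0.00230 + 5.57/0.924 + 12.3/29.7 = 941.2 d.
q = Δh / Σ(b_i/K_i) = 5.23 / 941.2 = 0.005557 m/day.
In each layer the seepage velocity is v_i = q/n_i, so the layer transit time is t_i = b_i·n_i / q:
  layer 1 (sandy clay): t_1 = 2.15 × 0.11 / 0.005557 = 42.56 d
  layer 2 (fractured sandstone): t_2 = 5.57 × 0.16 / 0.005557 = 160.4 d
  layer 3 (coarse sand): t_3 = 12.3 × 0.23 / 0.005557 = 509.1 d
Total t = Σ t_i = 712.1 days = 1.950 years.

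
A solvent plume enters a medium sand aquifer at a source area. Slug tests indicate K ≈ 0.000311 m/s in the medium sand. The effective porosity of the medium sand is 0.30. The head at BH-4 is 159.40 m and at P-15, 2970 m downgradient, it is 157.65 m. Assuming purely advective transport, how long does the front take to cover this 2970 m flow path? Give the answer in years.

Convert K: 0.000311 m/s × 86400 = 26.87 m/day.
Hydraulic gradient i = (159.40 − 157.65) / 2970 = 1.75 / 2970 = 0.0005892.
Darcy flux q = K · i = 26.87 × 0.0005892 = 0.01583 m/day.
Seepage velocity v = q / n_e = 0.01583 / 0.30 = 0.05278 m/day.
Travel time t = L / v = 2970 / 0.05278 = 56276 days = 154.1 years.

154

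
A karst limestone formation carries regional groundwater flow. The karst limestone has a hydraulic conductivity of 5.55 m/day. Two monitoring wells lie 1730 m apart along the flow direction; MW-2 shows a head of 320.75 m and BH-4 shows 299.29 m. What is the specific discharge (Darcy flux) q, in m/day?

Hydraulic gradient i = (320.75 − 299.29) / 1730 = 21.46 / 1730 = 0.01240.
Specific discharge q = K · i = 5.550 × 0.01240 = 0.06885 m/day.

0.0688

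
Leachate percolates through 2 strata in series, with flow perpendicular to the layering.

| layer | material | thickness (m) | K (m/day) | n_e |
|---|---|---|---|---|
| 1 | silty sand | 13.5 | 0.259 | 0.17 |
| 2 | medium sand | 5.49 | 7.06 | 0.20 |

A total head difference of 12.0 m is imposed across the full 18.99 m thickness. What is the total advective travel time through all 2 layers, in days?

With flow normal to the layers, continuity requires the same specific discharge q through every layer.
Σ(b_i/K_i) = 13.5/0.259 + 5.49/7.06 = 52.90 d.
q = Δh / Σ(b_i/K_i) = 12.0 / 52.90 = 0.2268 m/day.
In each layer the seepage velocity is v_i = q/n_i, so the layer transit time is t_i = b_i·n_i / q:
  layer 1 (silty sand): t_1 = 13.5 × 0.17 / 0.2268 = 10.12 d
  layer 2 (medium sand): t_2 = 5.49 × 0.20 / 0.2268 = 4.840 d
Total t = Σ t_i = 14.96 days.

15.0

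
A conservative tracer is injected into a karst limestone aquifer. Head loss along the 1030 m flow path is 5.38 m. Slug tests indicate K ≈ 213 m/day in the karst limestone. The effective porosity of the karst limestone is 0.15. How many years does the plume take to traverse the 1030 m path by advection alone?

Hydraulic gradient i = Δh / L = 5.38 / 1030 = 0.005223.
Darcy flux q = K · i = 213.0 × 0.005223 = 1.113 m/day.
Seepage velocity v = q / n_e = 1.113 / 0.15 = 7.417 m/day.
Travel time t = L / v = 1030 / 7.417 = 138.9 days = 0.3802 years.

0.380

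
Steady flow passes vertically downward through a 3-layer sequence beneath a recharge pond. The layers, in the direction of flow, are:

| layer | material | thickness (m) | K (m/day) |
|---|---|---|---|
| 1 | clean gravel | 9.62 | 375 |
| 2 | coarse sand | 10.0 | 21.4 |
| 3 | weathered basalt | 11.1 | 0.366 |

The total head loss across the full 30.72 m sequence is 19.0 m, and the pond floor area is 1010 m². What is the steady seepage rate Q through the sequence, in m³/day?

Flow is perpendicular to layering, so the layers act in series and the equivalent K is the thickness-weighted harmonic mean.
Total thickness L = 9.62 + 10.0 + 11.1 = 30.72 m.
Σ(b_i/K_i) = 9.62/375 + 10.0/21.4 + 11.1/0.366 = 30.82 d.
K_eq = L / Σ(b_i/K_i) = 30.72 / 30.82 = 0.9967 m/day.
Q = K_eq · A · (Δh/L) = 0.9967 × 1010 × (19.0/30.72) = 622.6 m³/day.

623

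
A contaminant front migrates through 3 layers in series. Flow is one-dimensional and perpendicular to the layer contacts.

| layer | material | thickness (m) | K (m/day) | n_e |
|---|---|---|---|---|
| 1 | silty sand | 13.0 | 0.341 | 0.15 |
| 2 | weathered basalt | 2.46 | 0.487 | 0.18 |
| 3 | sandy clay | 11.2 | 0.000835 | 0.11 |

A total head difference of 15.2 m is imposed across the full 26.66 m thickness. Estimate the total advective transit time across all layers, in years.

With flow normal to the layers, continuity requires the same specific discharge q through every layer.
Σ(b_i/K_i) = 13.0/0.341 + 2.46/0.487 + 11.2/0.000835 = 13456 d.
q = Δh / Σ(b_i/K_i) = 15.2 / 13456 = 0.001130 m/day.
In each layer the seepage velocity is v_i = q/n_i, so the layer transit time is t_i = b_i·n_i / q:
  layer 1 (silty sand): t_1 = 13.0 × 0.15 / 0.001130 = 1726 d
  layer 2 (weathered basalt): t_2 = 2.46 × 0.18 / 0.001130 = 392.0 d
  layer 3 (sandy clay): t_3 = 11.2 × 0.11 / 0.001130 = 1091 d
Total t = Σ t_i = 3209 days = 8.786 years.

8.79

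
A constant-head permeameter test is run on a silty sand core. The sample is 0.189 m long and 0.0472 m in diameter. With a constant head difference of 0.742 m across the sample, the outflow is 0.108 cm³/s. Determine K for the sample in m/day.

1.36

Cross-sectional area A = π·(d/2)² = π × (0.0472/2)² = 0.001750 m².
Convert discharge: 0.108 cm³/s = 1.080e-07 m³/s.
Darcy's law rearranged: K = Q·L / (A·Δh) = 1.080e-07 × 0.189 / (0.001750 × 0.742) = 1.572e-05 m/s = 1.358 m/day.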